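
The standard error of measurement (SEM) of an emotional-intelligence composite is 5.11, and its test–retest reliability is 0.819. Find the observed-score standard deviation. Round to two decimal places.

σ = SEM·(1 − r)^(−1/2) ≈ 5.11*2.3505 ≈ 12.0111

12.01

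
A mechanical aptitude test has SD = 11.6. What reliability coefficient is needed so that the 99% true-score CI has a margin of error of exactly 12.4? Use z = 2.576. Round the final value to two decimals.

0.83

Required SEM = 12.4 / 2.576 ≈ 4.814
Required reliability = 1 − (SEM/SD)² = 1 − 0.172 ≈ 0.828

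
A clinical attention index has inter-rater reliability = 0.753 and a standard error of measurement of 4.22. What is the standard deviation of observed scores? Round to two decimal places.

8.49

σ = SEM·(1 − r)^(−1/2) ≈ 4.22×2.0121 ≈ 8.4911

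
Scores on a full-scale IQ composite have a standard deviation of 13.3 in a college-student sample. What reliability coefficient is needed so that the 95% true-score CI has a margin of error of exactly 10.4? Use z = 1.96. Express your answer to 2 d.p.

SEM needed = half-width / z = 10.4/1.96 ≃ 5.30612
r = 1 − (SEM / SD)² = 1 − (5.30612 / 13.3)² ≃ 1 − 0.15917 ≃ 0.84083

0.84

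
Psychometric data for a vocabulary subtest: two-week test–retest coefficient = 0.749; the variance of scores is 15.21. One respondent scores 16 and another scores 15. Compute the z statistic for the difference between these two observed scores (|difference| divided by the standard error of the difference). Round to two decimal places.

0.36

SD = √15.21 = 3.900
SEM = 3.900·√(1 − 0.749) ≈ 1.954
Standard error of the difference = 1.954·√2 ≈ 2.763
z = 1 / 2.763 ≈ 0.362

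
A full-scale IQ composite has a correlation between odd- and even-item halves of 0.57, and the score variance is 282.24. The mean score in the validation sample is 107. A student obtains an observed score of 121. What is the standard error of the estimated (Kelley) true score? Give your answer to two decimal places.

SD = √282.24 ≈ 16.8000
r_full = 2·0.57 / (1 + 0.57) ≈ 0.7261
SE_est = SD · √(r(1 − r)) = 16.8000 · √0.1989 ≈ 16.8000 · 0.4460 ≈ 7.4920

7.49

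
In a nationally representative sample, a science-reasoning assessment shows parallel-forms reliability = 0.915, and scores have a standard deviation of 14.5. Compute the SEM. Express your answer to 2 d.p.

4.23

SEM = 14.5000 × √(1 − 0.9150) = 14.5000 × √0.0850 ≈ 14.5000 × 0.2915 ≈ 4.2274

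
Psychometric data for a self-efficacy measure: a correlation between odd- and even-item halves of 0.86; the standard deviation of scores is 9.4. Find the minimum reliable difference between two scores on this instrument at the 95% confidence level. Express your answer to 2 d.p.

r_full = 2·0.86 / (1 + 0.86) ≈ 0.925
The standard error of measurement is 9.400×√(1 − 0.925) ≈ 9.400×0.274 ≈ 2.579.
Standard error of the difference = 2.579·√2 ≈ 3.647
Minimum reliable difference = 1.96 × SE_diff ≈ 1.96 × 3.647 ≈ 7.148

7.15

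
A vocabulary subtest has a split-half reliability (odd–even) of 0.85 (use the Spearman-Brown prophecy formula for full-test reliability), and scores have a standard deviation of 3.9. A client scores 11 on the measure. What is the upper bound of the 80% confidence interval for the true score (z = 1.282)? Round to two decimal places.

12.42

Spearman-Brown: r = 2(0.85) / (1 + 0.85) = 1.7000 / 1.8500 ≈ 0.9189
SEM = 3.9000·√(1 − 0.9189) ≈ 1.1105
Half-width = 1.282·1.1105 ≈ 1.4237
Upper limit = 11 + 1.4237 ≈ 12.4237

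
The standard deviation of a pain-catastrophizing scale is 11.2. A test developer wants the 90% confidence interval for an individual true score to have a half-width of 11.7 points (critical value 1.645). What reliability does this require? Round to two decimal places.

Required SEM = 11.7 / 1.645 ≈ 7.112
r = 1 − (7.112/11.2)² ≈ 1 − 0.403 ≈ 0.597

0.60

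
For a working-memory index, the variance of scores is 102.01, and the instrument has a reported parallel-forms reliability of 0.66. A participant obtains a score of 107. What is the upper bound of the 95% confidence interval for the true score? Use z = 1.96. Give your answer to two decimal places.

118.54

SD = √102.01 = 10.1000
The standard error of measurement is 10.1000*√(1 − 0.6600) ≃ 10.1000*0.5831 ≃ 5.8893.
Margin = 1.96 * 5.8893 ≃ 11.5430
Upper bound: 107 + 11.5430 = 118.5430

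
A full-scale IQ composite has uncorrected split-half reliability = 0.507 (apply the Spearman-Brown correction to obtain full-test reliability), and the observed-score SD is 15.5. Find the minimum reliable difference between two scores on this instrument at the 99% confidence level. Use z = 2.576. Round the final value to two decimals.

32.30

r_full = 2·0.507 / (1 + 0.507) ≈ 0.67286
SEM = 15.50000*√(1 − 0.67286) ≈ 8.86540
SE_diff = SEM * √2 ≈ 8.86540 * 1.41421 ≈ 12.53757
Smallest detectable difference = 2.576*12.53757 ≈ 32.29679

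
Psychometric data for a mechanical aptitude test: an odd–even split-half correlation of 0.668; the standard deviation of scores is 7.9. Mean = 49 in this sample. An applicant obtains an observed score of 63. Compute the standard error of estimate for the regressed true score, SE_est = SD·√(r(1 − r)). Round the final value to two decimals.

3.15

Spearman-Brown: r = 2(0.668) / (1 + 0.668) = 1.3360 / 1.6680 ≈ 0.8010
SE_est = 7.9000×√(0.8010×0.1990) ≈ 3.1543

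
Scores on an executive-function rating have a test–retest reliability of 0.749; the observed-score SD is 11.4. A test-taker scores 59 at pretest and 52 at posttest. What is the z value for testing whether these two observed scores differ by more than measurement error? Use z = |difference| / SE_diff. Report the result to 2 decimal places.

0.87

SEM = 11.400×√(1 − 0.749) ≃ 5.711
Standard error of the difference = 5.711·√2 ≃ 8.077
z = |59 − 52| / 8.077 = 7 / 8.077 ≃ 0.867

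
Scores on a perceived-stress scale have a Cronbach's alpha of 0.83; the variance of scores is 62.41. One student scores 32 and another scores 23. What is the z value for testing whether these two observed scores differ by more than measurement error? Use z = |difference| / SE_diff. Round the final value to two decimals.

1.95

SD = √62.41 ≈ 7.9000
SEM = 7.9000·√(1 − 0.8300) ≈ 3.2573
SE_diff = √2 · SEM ≈ 4.6065
z = |32 − 23| / 4.6065 = 9 / 4.6065 ≈ 1.9538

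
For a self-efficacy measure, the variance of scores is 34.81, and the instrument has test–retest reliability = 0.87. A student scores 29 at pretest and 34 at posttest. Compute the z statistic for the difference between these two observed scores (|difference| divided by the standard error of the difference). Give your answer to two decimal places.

1.66

SD = √34.81 = 5.900
The standard error of measurement is 5.900*√(1 − 0.870) ≈ 5.900*0.361 ≈ 2.127.
SE_diff = √2 * SEM ≈ 3.008
z = 5 / 3.008 ≈ 1.662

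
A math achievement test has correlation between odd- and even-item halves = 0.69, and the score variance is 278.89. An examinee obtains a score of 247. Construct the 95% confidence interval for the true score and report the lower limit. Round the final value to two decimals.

232.98

SD = √278.89 = 16.70000
Full-length reliability (Spearman-Brown) = 2(0.69)/(1+0.69) ≈ 0.81657
SEM = 16.70000*√(1 − 0.81657) ≈ 7.15244
1.96 * SEM ≈ 14.01877
Lower bound: 247 − 14.01877 = 232.98123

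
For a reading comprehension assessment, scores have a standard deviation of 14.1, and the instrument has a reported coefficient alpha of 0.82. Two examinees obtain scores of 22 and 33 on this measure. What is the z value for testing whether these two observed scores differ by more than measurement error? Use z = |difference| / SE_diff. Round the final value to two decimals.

1.30

The standard error of measurement is 14.100·√(1 − 0.820) ≈ 14.100·0.424 ≈ 5.982.
SE_diff = √2 · SEM ≈ 8.460
z = |22 − 33| / 8.460 = 11 / 8.460 ≈ 1.300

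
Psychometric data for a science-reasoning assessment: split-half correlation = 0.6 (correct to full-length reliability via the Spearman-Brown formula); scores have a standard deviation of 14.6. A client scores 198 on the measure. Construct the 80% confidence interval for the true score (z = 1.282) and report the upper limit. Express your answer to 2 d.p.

r_full = 2·0.6 / (1 + 0.6) ≈ 0.75000
SEM = 14.60000*√(1 − 0.75000) ≈ 7.30000
Margin = 1.282 * 7.30000 ≈ 9.35860
Upper bound: 198 + 9.35860 = 207.35860

207.36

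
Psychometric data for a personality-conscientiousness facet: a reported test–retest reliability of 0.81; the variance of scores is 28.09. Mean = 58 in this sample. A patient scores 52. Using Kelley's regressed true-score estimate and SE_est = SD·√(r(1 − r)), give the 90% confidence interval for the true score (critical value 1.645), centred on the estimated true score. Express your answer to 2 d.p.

[49.72, 56.56]

σ = 28.09^(1/2) = 5.300
Estimated true score = 0.810×52 + (1 − 0.810)×58 ≈ 53.140
SE_est = SD × √(r(1 − r)) = 5.300 × √0.154 ≈ 5.300 × 0.392 ≈ 2.079
CI = 53.140 ± 1.645 × 2.079 → [49.720, 56.560]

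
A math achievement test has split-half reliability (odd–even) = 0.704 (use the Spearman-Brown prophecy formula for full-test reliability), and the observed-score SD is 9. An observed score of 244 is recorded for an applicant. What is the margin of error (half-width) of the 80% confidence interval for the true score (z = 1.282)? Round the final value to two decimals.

4.81

r_full = 2·0.704 / (1 + 0.704) ≈ 0.8263
SEM = 9.0000 × √(1 − 0.8263) = 9.0000 × √0.1737 ≈ 9.0000 × 0.4168 ≈ 3.7511
1.282 × SEM ≈ 4.8089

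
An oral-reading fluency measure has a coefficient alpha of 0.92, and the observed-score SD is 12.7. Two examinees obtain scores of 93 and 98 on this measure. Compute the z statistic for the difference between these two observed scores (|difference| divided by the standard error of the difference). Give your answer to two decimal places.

0.98

SEM = 12.7000 · √(1 − 0.9200) = 12.7000 · √0.0800 ≈ 12.7000 · 0.2828 ≈ 3.5921
Standard error of the difference = 3.5921·√2 ≈ 5.0800
z = |93 − 98| / 5.0800 = 5 / 5.0800 ≈ 0.9843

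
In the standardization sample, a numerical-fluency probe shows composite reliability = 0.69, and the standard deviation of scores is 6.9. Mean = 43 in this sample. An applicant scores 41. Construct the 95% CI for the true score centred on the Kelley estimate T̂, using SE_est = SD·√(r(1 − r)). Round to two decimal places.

[35.37, 47.87]

T̂ = 0.69000(41) + 0.31000(43) ≈ 41.62000
SE_est = SD × √(r(1 − r)) = 6.90000 × √0.21390 ≈ 6.90000 × 0.46249 ≈ 3.19120
CI = 41.62000 ± 1.96 × 3.19120 → [35.36524, 47.87476]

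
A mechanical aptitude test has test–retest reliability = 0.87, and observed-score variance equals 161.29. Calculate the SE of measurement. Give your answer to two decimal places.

SD = √161.29 ≈ 12.70000
SEM = 12.70000 × √(1 − 0.87000) = 12.70000 × √0.13000 ≈ 12.70000 × 0.36056 ≈ 4.57905

4.58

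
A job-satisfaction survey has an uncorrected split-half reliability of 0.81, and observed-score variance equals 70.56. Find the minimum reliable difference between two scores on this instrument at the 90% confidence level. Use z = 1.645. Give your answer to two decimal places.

SD = √70.56 ≃ 8.4000
r_full = 2·0.81 / (1 + 0.81) ≃ 0.8950
The standard error of measurement is 8.4000×√(1 − 0.8950) ≃ 8.4000×0.3240 ≃ 2.7216.
Standard error of the difference = 2.7216·√2 ≃ 3.8489
Minimum reliable difference = 1.645 × SE_diff ≃ 1.645 × 3.8489 ≃ 6.3314

6.33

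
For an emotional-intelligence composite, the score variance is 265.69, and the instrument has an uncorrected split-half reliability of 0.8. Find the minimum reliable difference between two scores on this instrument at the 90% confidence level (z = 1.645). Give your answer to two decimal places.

σ = 265.69^(1/2) = 16.300
r_full = 2·0.8 / (1 + 0.8) ≈ 0.889
SEM = 16.300×√(1 − 0.889) ≈ 5.433
SE_diff = √2 × SEM ≈ 7.684
Minimum reliable difference = 1.645 × SE_diff ≈ 1.645 × 7.684 ≈ 12.640

12.64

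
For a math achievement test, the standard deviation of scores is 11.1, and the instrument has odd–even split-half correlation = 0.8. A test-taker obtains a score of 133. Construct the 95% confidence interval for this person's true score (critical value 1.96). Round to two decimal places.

[125.75, 140.25]

r_full = 2·0.8 / (1 + 0.8) ≈ 0.88889
SEM = 11.10000·√(1 − 0.88889) ≈ 3.70000
Margin = 1.96 · 3.70000 ≈ 7.25200
CI = 133 ± 7.25200 → [125.74800, 140.25200]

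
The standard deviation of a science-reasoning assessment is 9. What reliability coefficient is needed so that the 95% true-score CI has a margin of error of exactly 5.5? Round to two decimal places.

0.90

SEM needed = half-width / z = 5.5/1.96 ≃ 2.806
Required reliability = 1 − (SEM/SD)² = 1 − 0.097 ≃ 0.903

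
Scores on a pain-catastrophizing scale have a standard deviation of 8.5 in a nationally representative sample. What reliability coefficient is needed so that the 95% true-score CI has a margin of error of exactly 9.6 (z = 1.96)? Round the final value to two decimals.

0.67

Required SEM = 9.6 / 1.96 ≈ 4.898
r = 1 − (4.898/8.5)² ≈ 1 − 0.332 ≈ 0.668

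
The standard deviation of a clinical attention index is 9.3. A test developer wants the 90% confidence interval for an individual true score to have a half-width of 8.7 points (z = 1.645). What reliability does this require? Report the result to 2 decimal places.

SEM needed = half-width / z = 8.7/1.645 ≈ 5.2888
Required reliability = 1 − (SEM/SD)² = 1 − 0.3234 ≈ 0.6766

0.68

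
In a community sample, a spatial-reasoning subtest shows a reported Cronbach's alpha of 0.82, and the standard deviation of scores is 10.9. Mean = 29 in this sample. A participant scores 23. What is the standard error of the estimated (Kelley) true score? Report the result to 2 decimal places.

4.19

SE_est = SD · √(r(1 − r)) = 10.900 · √0.148 ≃ 10.900 · 0.384 ≃ 4.188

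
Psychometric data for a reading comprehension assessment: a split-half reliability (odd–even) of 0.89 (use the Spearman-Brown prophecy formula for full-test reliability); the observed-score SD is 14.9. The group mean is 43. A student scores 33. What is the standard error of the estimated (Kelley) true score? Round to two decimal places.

Full-length reliability (Spearman-Brown) = 2(0.89)/(1+0.89) ≈ 0.9418
SE_est = SD · √(r(1 − r)) = 14.9000 · √0.0548 ≈ 14.9000 · 0.2341 ≈ 3.4884

3.49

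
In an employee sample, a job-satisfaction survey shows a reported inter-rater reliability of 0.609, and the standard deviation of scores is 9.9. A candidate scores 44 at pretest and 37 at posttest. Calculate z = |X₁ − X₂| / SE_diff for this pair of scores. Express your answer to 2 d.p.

0.80

The standard error of measurement is 9.9000*√(1 − 0.6090) ≈ 9.9000*0.6253 ≈ 6.1905.
Standard error of the difference = 6.1905·√2 ≈ 8.7546
z = |44 − 37| / 8.7546 = 7 / 8.7546 ≈ 0.7996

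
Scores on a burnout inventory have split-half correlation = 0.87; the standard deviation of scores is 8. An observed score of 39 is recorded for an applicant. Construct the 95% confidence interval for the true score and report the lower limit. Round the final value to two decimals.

34.87

r_full = 2·0.87 / (1 + 0.87) ≈ 0.930
SEM = 8.000*√(1 − 0.930) ≈ 2.109
1.96 * SEM ≈ 4.134
Lower limit = 39 − 4.134 ≈ 34.866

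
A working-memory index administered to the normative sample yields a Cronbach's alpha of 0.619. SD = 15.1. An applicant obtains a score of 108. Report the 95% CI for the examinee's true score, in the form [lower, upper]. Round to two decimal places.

SEM = 15.10000 * √(1 − 0.61900) = 15.10000 * √0.38100 ≈ 15.10000 * 0.61725 ≈ 9.32050
Half-width = 1.96*9.32050 ≈ 18.26819
Interval: (89.73181, 126.26819)

[89.73, 126.27]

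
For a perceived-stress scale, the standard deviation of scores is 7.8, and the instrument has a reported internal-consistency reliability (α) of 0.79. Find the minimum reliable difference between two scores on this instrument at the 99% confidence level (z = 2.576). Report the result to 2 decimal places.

SEM = 7.80000 * √(1 − 0.79000) = 7.80000 * √0.21000 ≈ 7.80000 * 0.45826 ≈ 3.57441
SE_diff = √2 * SEM ≈ 5.05498
Smallest detectable difference = 2.576*5.05498 ≈ 13.02162

13.02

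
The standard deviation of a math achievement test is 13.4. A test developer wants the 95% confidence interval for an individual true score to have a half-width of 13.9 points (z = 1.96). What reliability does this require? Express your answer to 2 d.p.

Required SEM = 13.9 / 1.96 ≈ 7.092
r = 1 − (7.092/13.4)² ≈ 1 − 0.280 ≈ 0.720

0.72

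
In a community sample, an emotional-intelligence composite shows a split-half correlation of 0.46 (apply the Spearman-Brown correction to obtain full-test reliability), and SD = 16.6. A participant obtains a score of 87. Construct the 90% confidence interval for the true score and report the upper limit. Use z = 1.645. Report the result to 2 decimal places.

Full-length reliability (Spearman-Brown) = 2(0.46)/(1+0.46) ≈ 0.6301
SEM = 16.6000*√(1 − 0.6301) ≈ 10.0955
Half-width = 1.645*10.0955 ≈ 16.6071
Upper bound: 87 + 16.6071 = 103.6071

103.61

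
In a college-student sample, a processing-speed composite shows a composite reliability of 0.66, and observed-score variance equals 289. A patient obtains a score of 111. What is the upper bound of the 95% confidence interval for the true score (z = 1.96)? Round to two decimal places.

130.43

SD = √289 = 17.00000
The standard error of measurement is 17.00000×√(1 − 0.66000) ≈ 17.00000×0.58310 ≈ 9.91262.
Margin = 1.96 × 9.91262 ≈ 19.42873
Upper bound: 111 + 19.42873 = 130.42873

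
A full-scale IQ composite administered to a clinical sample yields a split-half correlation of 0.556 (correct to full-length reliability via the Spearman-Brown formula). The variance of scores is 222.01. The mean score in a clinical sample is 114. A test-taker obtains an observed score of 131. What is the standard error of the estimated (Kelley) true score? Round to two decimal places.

SD = √222.01 ≃ 14.900
r_full = 2·0.556 / (1 + 0.556) ≃ 0.715
SE_est = SD × √(r(1 − r)) = 14.900 × √0.204 ≃ 14.900 × 0.452 ≃ 6.729

6.73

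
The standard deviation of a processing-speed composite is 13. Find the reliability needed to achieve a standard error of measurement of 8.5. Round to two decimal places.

0.57

r = 1 − (SEM / SD)² = 1 − (8.500 / 13)² ≃ 1 − 0.428 ≃ 0.572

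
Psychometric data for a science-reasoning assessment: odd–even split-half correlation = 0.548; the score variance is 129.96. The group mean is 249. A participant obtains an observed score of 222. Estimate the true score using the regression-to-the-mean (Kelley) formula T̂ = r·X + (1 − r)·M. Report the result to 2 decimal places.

Full-length reliability (Spearman-Brown) = 2(0.548)/(1+0.548) ≃ 0.708
T̂ = r·X + (1 − r)·M = 0.708*222 + 0.292*249 ≃ 157.178 + 72.705 ≃ 229.884

229.88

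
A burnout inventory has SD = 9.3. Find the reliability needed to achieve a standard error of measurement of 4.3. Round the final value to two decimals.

r = 1 − (SEM / SD)² = 1 − (4.300 / 9.3)² ≈ 1 − 0.214 ≈ 0.786

0.79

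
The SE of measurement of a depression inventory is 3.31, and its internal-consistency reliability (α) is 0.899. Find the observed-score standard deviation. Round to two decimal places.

10.42

SD = 3.31 / √(1 − 0.899) ≈ 10.415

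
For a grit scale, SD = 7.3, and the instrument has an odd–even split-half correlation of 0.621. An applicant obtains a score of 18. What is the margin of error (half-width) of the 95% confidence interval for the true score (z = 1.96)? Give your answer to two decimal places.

r_full = 2·0.621 / (1 + 0.621) ≃ 0.766
The standard error of measurement is 7.300×√(1 − 0.766) ≃ 7.300×0.484 ≃ 3.530.
Half-width = 1.96×3.530 ≃ 6.918

6.92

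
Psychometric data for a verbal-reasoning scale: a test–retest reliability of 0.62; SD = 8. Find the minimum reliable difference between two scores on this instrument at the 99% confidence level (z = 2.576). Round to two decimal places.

SEM = 8.0000 · √(1 − 0.6200) = 8.0000 · √0.3800 ≃ 8.0000 · 0.6164 ≃ 4.9315
SE_diff = √2 · SEM ≃ 6.9742
Minimum reliable difference = 2.576 · SE_diff ≃ 2.576 · 6.9742 ≃ 17.9656

17.97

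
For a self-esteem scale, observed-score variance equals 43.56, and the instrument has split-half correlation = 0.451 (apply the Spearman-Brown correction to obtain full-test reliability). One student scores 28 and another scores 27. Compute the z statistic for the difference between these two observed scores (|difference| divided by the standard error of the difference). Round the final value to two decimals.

SD = √43.56 = 6.6000
Full-length reliability (Spearman-Brown) = 2(0.451)/(1+0.451) ≈ 0.6216
The standard error of measurement is 6.6000×√(1 − 0.6216) ≈ 6.6000×0.6151 ≈ 4.0597.
Standard error of the difference = 4.0597·√2 ≈ 5.7413
z = |28 − 27| / 5.7413 = 1 / 5.7413 ≈ 0.1742

0.17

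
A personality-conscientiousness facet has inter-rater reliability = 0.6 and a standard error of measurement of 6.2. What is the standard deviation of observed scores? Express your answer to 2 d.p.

9.80

SD = SEM / √(1 − r) = 6.2 / √0.4000 ≈ 6.2 / 0.6325 ≈ 9.8031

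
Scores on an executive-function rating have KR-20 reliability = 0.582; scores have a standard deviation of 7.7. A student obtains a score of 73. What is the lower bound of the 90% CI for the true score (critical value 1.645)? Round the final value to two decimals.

64.81

SEM = 7.700*√(1 − 0.582) ≃ 4.978
Margin = 1.645 * 4.978 ≃ 8.189
Lower bound: 73 − 8.189 = 64.811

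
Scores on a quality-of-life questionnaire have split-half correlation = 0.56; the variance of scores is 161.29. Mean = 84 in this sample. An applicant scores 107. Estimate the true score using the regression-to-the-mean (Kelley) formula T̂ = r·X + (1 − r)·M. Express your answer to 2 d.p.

100.51

Spearman-Brown: r = 2(0.56) / (1 + 0.56) = 1.1200 / 1.5600 ≈ 0.7179
T̂ = r·X + (1 − r)·M = 0.7179*107 + 0.2821*84 ≈ 76.8205 + 23.6923 ≈ 100.5128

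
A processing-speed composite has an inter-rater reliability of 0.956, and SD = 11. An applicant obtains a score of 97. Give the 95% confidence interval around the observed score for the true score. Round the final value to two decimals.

[92.48, 101.52]

SEM = 11.000 × √(1 − 0.956) = 11.000 × √0.044 ≈ 11.000 × 0.210 ≈ 2.307
Half-width = 1.96×2.307 ≈ 4.522
95% CI: 97 ± 4.522 = [92.478, 101.522]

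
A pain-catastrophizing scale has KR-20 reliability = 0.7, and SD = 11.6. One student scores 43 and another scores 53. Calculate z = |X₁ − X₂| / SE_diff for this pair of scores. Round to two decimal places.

The standard error of measurement is 11.6000*√(1 − 0.7000) ≃ 11.6000*0.5477 ≃ 6.3536.
SE_diff = SEM * √2 ≃ 6.3536 * 1.4142 ≃ 8.9853
z = 10 / 8.9853 ≃ 1.1129

1.11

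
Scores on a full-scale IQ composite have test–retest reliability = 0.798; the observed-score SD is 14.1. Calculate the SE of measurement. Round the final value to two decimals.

The standard error of measurement is 14.1000*√(1 − 0.7980) ≈ 14.1000*0.4494 ≈ 6.3372.

6.34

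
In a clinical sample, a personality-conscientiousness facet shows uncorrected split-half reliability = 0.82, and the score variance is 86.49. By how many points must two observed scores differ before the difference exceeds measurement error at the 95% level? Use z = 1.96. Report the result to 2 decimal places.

SD = √86.49 = 9.300
Spearman-Brown: r = 2(0.82) / (1 + 0.82) = 1.640 / 1.820 ≃ 0.901
SEM = 9.300 · √(1 − 0.901) = 9.300 · √0.099 ≃ 9.300 · 0.314 ≃ 2.925
SE_diff = √2 · SEM ≃ 4.136
Minimum reliable difference = 1.96 · SE_diff ≃ 1.96 · 4.136 ≃ 8.107

8.11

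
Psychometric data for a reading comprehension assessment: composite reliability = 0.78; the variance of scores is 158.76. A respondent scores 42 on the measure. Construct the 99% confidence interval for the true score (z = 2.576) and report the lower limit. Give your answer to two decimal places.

26.78

SD = √158.76 = 12.6000
The standard error of measurement is 12.6000·√(1 − 0.7800) ≈ 12.6000·0.4690 ≈ 5.9099.
Half-width = 2.576·5.9099 ≈ 15.2240
Lower bound: 42 − 15.2240 = 26.7760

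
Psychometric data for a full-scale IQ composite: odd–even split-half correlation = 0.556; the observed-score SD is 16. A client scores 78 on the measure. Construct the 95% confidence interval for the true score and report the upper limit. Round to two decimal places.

r_full = 2·0.556 / (1 + 0.556) ≃ 0.715
SEM = 16.000 * √(1 − 0.715) = 16.000 * √0.285 ≃ 16.000 * 0.534 ≃ 8.547
1.96 * SEM ≃ 16.752
Upper limit = 78 + 16.752 ≃ 94.752

94.75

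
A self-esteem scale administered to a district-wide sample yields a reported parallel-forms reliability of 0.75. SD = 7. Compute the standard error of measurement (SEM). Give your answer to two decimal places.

3.50

SEM = 7.000 * √(1 − 0.750) = 7.000 * √0.250 ≈ 7.000 * 0.500 ≈ 3.500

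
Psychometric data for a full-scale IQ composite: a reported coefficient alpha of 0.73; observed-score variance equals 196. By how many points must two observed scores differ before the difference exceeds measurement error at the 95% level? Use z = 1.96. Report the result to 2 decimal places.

SD = √196 ≈ 14.0000
SEM = 14.0000 × √(1 − 0.7300) = 14.0000 × √0.2700 ≈ 14.0000 × 0.5196 ≈ 7.2746
Standard error of the difference = 7.2746·√2 ≈ 10.2879
Minimum reliable difference = 1.96 × SE_diff ≈ 1.96 × 10.2879 ≈ 20.1642

20.16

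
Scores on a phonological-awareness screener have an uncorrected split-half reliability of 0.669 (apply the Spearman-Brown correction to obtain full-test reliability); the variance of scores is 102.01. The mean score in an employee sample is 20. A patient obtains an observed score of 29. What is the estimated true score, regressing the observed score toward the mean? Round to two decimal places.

Full-length reliability (Spearman-Brown) = 2(0.669)/(1+0.669) ≈ 0.8017
T̂ = 0.8017(29) + 0.1983(20) ≈ 27.2151

27.22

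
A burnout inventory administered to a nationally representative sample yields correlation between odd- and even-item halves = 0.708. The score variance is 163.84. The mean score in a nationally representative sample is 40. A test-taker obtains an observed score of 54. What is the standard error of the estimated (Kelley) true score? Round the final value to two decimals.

σ = 163.84^(1/2) = 12.800
Full-length reliability (Spearman-Brown) = 2(0.708)/(1+0.708) ≈ 0.829
SE_est = 12.800·√[r(1 − r)] ≈ 4.819

4.82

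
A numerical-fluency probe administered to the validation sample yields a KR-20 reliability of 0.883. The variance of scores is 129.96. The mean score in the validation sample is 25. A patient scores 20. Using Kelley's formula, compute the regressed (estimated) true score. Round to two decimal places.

Estimated true score = 0.8830*20 + (1 − 0.8830)*25 ≈ 20.5850

20.59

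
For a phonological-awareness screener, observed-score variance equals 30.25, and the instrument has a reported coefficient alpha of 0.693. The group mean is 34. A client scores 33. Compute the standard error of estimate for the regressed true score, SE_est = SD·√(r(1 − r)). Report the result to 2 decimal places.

2.54

SD = √30.25 = 5.500
SE_est = SD × √(r(1 − r)) = 5.500 × √0.213 ≃ 5.500 × 0.461 ≃ 2.537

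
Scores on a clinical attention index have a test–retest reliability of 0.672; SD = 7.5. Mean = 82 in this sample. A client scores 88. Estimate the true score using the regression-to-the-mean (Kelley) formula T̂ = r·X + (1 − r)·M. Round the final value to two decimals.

Estimated true score = 0.6720·88 + (1 − 0.6720)·82 ≈ 86.0320

86.03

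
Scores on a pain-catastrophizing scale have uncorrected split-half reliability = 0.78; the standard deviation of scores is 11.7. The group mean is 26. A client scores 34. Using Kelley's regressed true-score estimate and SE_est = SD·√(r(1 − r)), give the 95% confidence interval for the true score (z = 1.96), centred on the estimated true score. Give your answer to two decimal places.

[25.46, 40.56]

Full-length reliability (Spearman-Brown) = 2(0.78)/(1+0.78) ≈ 0.876
T̂ = r·X + (1 − r)·M = 0.876·34 + 0.124·26 ≈ 29.798 + 3.213 ≈ 33.011
SE_est = SD · √(r(1 − r)) = 11.700 · √0.108 ≈ 11.700 · 0.329 ≈ 3.851
95% CI: 33.011 ± 7.547 ≈ (25.464, 40.559)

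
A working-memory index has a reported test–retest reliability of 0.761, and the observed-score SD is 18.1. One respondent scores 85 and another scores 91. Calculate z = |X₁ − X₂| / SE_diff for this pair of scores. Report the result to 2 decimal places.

0.48

SEM = 18.100 × √(1 − 0.761) = 18.100 × √0.239 ≈ 18.100 × 0.489 ≈ 8.849
Standard error of the difference = 8.849·√2 ≈ 12.514
z = |85 − 91| / 12.514 = 6 / 12.514 ≈ 0.479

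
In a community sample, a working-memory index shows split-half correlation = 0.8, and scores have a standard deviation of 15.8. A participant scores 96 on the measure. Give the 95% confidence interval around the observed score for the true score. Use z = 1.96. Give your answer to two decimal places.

[85.68, 106.32]

r_full = 2·0.8 / (1 + 0.8) ≈ 0.88889
SEM = 15.80000 * √(1 − 0.88889) = 15.80000 * √0.11111 ≈ 15.80000 * 0.33333 ≈ 5.26667
1.96 * SEM ≈ 10.32267
CI = 96 ± 10.32267 → [85.67733, 106.32267]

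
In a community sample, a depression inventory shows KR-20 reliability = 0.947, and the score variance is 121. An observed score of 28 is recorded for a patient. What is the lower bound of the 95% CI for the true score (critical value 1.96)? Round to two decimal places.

SD = √121 = 11.0000
SEM = 11.0000×√(1 − 0.9470) ≈ 2.5324
1.96 × SEM ≈ 4.9635
Lower bound: 28 − 4.9635 = 23.0365

23.04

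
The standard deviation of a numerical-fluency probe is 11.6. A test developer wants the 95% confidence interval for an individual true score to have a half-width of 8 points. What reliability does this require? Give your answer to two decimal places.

SEM needed = half-width / z = 8/1.96 ≈ 4.082
Required reliability = 1 − (SEM/SD)² = 1 − 0.124 ≈ 0.876

0.88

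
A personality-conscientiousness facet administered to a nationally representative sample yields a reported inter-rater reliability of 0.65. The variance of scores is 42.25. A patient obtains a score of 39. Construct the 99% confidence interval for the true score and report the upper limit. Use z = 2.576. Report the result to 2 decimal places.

σ = 42.25^(1/2) = 6.5000
SEM = 6.5000 * √(1 − 0.6500) = 6.5000 * √0.3500 ≈ 6.5000 * 0.5916 ≈ 3.8455
2.576 * SEM ≈ 9.9059
Upper bound: 39 + 9.9059 = 48.9059

48.91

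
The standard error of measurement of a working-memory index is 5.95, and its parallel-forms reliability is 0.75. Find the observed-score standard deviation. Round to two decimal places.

11.90

SD = 5.95 / √(1 − 0.75) ≃ 11.90000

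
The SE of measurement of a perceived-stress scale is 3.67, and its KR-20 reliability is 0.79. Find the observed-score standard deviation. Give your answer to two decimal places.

8.01

σ = SEM·(1 − r)^(−1/2) ≈ 3.67*2.18218 ≈ 8.00860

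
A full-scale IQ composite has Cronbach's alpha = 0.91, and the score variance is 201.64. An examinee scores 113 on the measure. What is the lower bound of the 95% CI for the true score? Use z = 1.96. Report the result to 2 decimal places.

SD = √201.64 = 14.200
The standard error of measurement is 14.200·√(1 − 0.910) ≃ 14.200·0.300 ≃ 4.260.
Half-width = 1.96·4.260 ≃ 8.350
Lower bound: 113 − 8.350 = 104.650

104.65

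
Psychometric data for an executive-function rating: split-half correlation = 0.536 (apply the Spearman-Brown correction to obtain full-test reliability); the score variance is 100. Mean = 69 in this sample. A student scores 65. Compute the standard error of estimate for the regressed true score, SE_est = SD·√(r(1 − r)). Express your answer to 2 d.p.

4.59

SD = √100 ≈ 10.000
r_full = 2·0.536 / (1 + 0.536) ≈ 0.698
SE_est = SD × √(r(1 − r)) = 10.000 × √0.211 ≈ 10.000 × 0.459 ≈ 4.592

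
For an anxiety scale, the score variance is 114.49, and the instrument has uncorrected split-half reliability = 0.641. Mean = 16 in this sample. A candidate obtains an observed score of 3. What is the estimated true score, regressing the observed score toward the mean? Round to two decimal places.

Spearman-Brown: r = 2(0.641) / (1 + 0.641) = 1.2820 / 1.6410 ≈ 0.7812
T̂ = r·X + (1 − r)·M = 0.7812·3 + 0.2188·16 ≈ 2.3437 + 3.5003 ≈ 5.8440

5.84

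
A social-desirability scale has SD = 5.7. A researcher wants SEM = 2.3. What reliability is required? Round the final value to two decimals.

r = 1 − (2.300/5.7)² ≃ 1 − 0.163 ≃ 0.837

0.84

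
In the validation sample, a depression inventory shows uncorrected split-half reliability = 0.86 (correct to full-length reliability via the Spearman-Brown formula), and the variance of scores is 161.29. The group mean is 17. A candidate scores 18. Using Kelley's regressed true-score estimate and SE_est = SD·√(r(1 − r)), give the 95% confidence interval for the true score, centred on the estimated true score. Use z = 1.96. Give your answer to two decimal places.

SD = √161.29 = 12.7000
Spearman-Brown: r = 2(0.86) / (1 + 0.86) = 1.7200 / 1.8600 ≈ 0.9247
T̂ = r·X + (1 − r)·M = 0.9247·18 + 0.0753·17 ≈ 16.6452 + 1.2796 ≈ 17.9247
SE_est = 12.7000·√(0.9247·0.0753) ≈ 3.3506
95% CI: 17.9247 ± 6.5671 ≈ (11.3576, 24.4919)

[11.36, 24.49]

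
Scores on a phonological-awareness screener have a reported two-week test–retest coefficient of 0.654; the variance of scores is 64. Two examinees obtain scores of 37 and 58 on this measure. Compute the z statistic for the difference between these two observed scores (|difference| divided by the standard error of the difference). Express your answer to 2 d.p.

SD = √64 ≈ 8.00000
SEM = 8.00000 × √(1 − 0.65400) = 8.00000 × √0.34600 ≈ 8.00000 × 0.58822 ≈ 4.70574
SE_diff = SEM × √2 ≈ 4.70574 × 1.41421 ≈ 6.65492
z = 21 / 6.65492 ≈ 3.15556

3.16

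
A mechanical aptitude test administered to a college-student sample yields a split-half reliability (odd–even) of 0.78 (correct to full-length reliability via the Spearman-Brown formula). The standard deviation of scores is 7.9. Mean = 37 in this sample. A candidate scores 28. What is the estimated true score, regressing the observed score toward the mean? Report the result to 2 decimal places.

r_full = 2·0.78 / (1 + 0.78) ≈ 0.876
T̂ = 0.876(28) + 0.124(37) ≈ 29.112

29.11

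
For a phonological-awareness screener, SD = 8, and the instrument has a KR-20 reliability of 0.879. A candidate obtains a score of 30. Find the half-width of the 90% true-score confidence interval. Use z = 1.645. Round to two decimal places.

4.58

SEM = 8.0000·√(1 − 0.8790) ≈ 2.7828
Half-width = 1.645·2.7828 ≈ 4.5777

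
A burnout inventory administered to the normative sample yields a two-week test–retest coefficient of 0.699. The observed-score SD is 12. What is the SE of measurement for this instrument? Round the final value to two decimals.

6.58

SEM = 12.000 · √(1 − 0.699) = 12.000 · √0.301 ≈ 12.000 · 0.549 ≈ 6.584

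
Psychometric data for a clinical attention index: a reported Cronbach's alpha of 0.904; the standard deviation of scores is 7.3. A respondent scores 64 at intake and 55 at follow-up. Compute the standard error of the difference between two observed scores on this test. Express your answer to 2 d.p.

3.20

SEM = 7.300*√(1 − 0.904) ≈ 2.262
SE_diff = SEM * √2 ≈ 2.262 * 1.414 ≈ 3.199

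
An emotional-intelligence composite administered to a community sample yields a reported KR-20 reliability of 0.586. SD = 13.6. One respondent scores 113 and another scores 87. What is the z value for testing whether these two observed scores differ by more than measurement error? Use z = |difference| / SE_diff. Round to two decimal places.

The standard error of measurement is 13.6000*√(1 − 0.5860) ≈ 13.6000*0.6434 ≈ 8.7506.
SE_diff = √2 * SEM ≈ 12.3753
z = |113 − 87| / 12.3753 = 26 / 12.3753 ≈ 2.1010

2.10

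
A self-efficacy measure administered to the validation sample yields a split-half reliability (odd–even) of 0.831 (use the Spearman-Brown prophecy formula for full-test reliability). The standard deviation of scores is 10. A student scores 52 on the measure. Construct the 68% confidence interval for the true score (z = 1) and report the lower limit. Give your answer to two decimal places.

48.96

r_full = 2·0.831 / (1 + 0.831) ≃ 0.9077
SEM = 10.0000 * √(1 − 0.9077) = 10.0000 * √0.0923 ≃ 10.0000 * 0.3038 ≃ 3.0381
1 * SEM ≃ 3.0381
Lower limit = 52 − 3.0381 ≃ 48.9619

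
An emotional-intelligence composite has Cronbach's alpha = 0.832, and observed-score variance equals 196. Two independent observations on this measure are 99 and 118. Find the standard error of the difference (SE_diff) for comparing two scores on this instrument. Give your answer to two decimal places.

SD = √196 = 14.000
SEM = 14.000·√(1 − 0.832) ≈ 5.738
Standard error of the difference = 5.738·√2 ≈ 8.115

8.12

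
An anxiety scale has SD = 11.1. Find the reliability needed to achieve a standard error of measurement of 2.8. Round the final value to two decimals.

0.94

r = 1 − (SEM / SD)² = 1 − (2.8000 / 11.1)² ≈ 1 − 0.0636 ≈ 0.9364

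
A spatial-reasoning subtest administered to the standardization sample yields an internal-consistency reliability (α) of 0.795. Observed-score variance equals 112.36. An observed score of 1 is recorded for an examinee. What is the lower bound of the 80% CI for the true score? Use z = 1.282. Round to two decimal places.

-5.15

σ = 112.36^(1/2) = 10.600
SEM = 10.600 × √(1 − 0.795) = 10.600 × √0.205 ≈ 10.600 × 0.453 ≈ 4.799
Margin = 1.282 × 4.799 ≈ 6.153
Lower bound: 1 − 6.153 = -5.153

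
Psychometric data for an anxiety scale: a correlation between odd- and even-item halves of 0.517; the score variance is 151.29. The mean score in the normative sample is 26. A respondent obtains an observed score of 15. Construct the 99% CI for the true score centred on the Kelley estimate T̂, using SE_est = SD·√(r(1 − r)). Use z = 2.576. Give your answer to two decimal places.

SD = √151.29 = 12.300
Spearman-Brown: r = 2(0.517) / (1 + 0.517) = 1.034 / 1.517 ≈ 0.682
T̂ = r·X + (1 − r)·M = 0.682·15 + 0.318·26 ≈ 10.224 + 8.278 ≈ 18.502
SE_est = SD · √(r(1 − r)) = 12.300 · √0.217 ≈ 12.300 · 0.466 ≈ 5.730
CI = 18.502 ± 2.576 · 5.730 → [3.742, 33.263]

[3.74, 33.26]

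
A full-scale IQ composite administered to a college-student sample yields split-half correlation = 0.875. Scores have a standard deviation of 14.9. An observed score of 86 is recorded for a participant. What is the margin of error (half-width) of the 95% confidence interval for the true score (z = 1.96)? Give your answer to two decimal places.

r_full = 2·0.875 / (1 + 0.875) ≃ 0.9333
SEM = 14.9000·√(1 − 0.9333) ≃ 3.8472
Half-width = 1.96·3.8472 ≃ 7.5404

7.54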